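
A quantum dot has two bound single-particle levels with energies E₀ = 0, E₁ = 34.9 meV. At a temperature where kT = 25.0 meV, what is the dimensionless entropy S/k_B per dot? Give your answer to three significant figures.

0.498

Eᵢ/kT = 0, 1.3960.
Z = Σ e^(−Eᵢ/kT) = e^(−0) + e^(−1.3960) = 1.0000 + 0.24759 = 1.2476.
⟨E⟩ = Σ EᵢPᵢ = 6.9260 meV.
S/k_B = ln Z + ⟨E⟩/kT = ln(1.2476) + 6.9260/25.0 = 0.22122 + 0.27704 = 0.498.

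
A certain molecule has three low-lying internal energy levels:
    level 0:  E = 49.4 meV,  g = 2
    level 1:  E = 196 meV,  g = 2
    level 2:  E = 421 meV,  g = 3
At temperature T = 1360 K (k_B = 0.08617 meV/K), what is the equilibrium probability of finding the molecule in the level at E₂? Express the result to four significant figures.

0.04666

k_BT = 0.08617 × 1360 K = 117.191 meV.
Eᵢ/kT = 0.421534, 1.67248, 3.59243.
Z = Σ gᵢe^(−Eᵢ/kT) = 2·e^(−0.421534) + 2·e^(−1.67248) + 3·e^(−3.59243) = 1.31208 + 0.375562 + 0.0825940 = 1.77024.
P₂ = g₂ e^(−E₂/kT) / Z = 0.0825940/1.77024 = 0.04666.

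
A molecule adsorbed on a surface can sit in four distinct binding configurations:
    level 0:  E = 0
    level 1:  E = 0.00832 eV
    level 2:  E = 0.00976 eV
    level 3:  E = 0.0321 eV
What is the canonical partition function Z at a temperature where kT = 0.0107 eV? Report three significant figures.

Z = 1.91

Eᵢ/kT = 0, 0.77757, 0.91215, 3.0000.
Z = Σ e^(−Eᵢ/kT) = e^(−0) + e^(−0.77757) + e^(−0.91215) + e^(−3.0000) = 1.0000 + 0.45952 + 0.40166 + 0.049787 = 1.9110.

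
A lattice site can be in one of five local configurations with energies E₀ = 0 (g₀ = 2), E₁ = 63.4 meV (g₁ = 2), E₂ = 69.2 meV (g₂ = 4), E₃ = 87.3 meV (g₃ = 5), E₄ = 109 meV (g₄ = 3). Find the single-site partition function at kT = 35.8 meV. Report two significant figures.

Z = 3.5

Eᵢ/kT = 0, 1.771, 1.933, 2.439, 3.045.
Z = Σ gᵢe^(−Eᵢ/kT) = 2·e^(−0) + 2·e^(−1.771) + 4·e^(−1.933) + 5·e^(−2.439) + 3·e^(−3.045) = 2.000 + 0.3403 + 0.5789 + 0.4362 + 0.1428 = 3.498.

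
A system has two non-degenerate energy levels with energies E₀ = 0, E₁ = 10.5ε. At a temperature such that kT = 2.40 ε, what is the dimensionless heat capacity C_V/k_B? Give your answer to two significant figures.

0.23

Eᵢ/kT = 0, 4.375.
Z = Σ e^(−Eᵢ/kT) = e^(−0) + e^(−4.375) = 1.000 + 0.01259 = 1.013.
⟨E⟩ = 0.1305 ε, ⟨E²⟩ = 1.370 ε².
C_V/k_B = (⟨E²⟩ − ⟨E⟩²)/(kT)² = (1.370 − 0.01703)/5.760 = 0.23.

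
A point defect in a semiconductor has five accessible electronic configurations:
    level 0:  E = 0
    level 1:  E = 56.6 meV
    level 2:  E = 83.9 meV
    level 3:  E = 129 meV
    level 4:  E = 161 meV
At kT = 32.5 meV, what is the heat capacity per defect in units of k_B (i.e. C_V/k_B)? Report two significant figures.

0.95

Eᵢ/kT = 0, 1.742, 2.582, 3.969, 4.954.
Z = Σ e^(−Eᵢ/kT) = e^(−0) + e^(−1.742) + e^(−2.582) + e^(−3.969) + e^(−4.954) = 1.000 + 0.1752 + 0.07562 + 0.01889 + 0.007055 = 1.277.
⟨E⟩ = 15.53 meV, ⟨E²⟩ = 1246 meV².
C_V/k_B = (⟨E²⟩ − ⟨E⟩²)/(kT)² = (1246 − 241.2)/1056 = 0.95.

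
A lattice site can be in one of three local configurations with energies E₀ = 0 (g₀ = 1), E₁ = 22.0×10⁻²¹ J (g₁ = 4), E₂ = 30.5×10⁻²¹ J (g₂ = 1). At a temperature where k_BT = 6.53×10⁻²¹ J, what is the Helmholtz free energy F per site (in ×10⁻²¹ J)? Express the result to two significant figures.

Eᵢ/kT = 0, 3.369, 4.671.
Z = Σ gᵢe^(−Eᵢ/kT) = 1·e^(−0) + 4·e^(−3.369) + 1·e^(−4.671) = 1.000 + 0.1377 + 0.009363 = 1.147.
F = −kT ln Z = −6.53 × ln(1.147) = −6.53 × 0.1371 = -0.90 ×10⁻²¹ J.

-0.90 ×10⁻²¹ J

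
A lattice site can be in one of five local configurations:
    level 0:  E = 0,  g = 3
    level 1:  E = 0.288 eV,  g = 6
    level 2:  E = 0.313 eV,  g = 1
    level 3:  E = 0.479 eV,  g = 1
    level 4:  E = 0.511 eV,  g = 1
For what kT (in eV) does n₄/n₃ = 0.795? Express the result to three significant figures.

n₄/n₃ = (g₄/g₃) exp[−(E₄−E₃)/kT] = 0.795.
⇒ (E₄−E₃)/kT = ln((1/1)/0.795) = ln(1.2579) = 0.22944.
kT = 0.032 eV / 0.22944 = 0.139 eV.

0.139 eV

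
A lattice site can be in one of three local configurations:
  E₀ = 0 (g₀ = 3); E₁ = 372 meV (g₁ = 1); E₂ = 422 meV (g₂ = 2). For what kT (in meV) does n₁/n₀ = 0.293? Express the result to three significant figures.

2880 meV

n₁/n₀ = (g₁/g₀) exp[−(E₁−E₀)/kT] = 0.293.
⇒ (E₁−E₀)/kT = ln((1/3)/0.293) = ln(1.1377) = 0.12901.
kT = 372 meV / 0.12901 = 2880 meV.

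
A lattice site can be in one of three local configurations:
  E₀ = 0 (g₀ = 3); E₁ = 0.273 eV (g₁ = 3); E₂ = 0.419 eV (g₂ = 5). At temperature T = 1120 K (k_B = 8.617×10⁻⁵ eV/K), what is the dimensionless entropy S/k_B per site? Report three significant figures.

k_BT = 8.617×10⁻⁵ × 1120 K = 0.096510 eV.
Eᵢ/kT = 0, 2.8287, 4.3415.
Z = Σ gᵢe^(−Eᵢ/kT) = 3·e^(−0) + 3·e^(−2.8287) + 5·e^(−4.3415) = 3.0000 + 0.17727 + 0.065085 = 3.2424.
⟨E⟩ = Σ EᵢPᵢ = 0.023336 eV.
S/k_B = ln Z + ⟨E⟩/kT = ln(3.2424) + 0.023336/0.096510 = 1.1763 + 0.24180 = 1.42.

1.42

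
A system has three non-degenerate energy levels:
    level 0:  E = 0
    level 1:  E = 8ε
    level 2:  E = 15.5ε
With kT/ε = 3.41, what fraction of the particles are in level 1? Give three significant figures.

Eᵢ/kT = 0, 2.3460, 4.5455.
Z = Σ e^(−Eᵢ/kT) = e^(−0) + e^(−2.3460) + e^(−4.5455) = 1.0000 + 0.095751 + 0.010615 = 1.1064.
P₁ = e^(−E₁/kT) / Z = 0.095751/1.1064 = 0.0865.

0.0865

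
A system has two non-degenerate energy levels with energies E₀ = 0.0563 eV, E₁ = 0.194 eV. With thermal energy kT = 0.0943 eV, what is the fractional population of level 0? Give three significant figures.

0.812

Eᵢ/kT = 0.59703, 2.0573.
Z = Σ e^(−Eᵢ/kT) = e^(−0.59703) + e^(−2.0573) = 0.55044 + 0.12780 = 0.67824.
P₀ = e^(−E₀/kT) / Z = 0.55044/0.67824 = 0.812.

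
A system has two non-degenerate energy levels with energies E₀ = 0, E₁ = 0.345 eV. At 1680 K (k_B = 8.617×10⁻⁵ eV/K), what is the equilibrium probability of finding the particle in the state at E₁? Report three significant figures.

k_BT = 8.617×10⁻⁵ × 1680 K = 0.14477 eV.
Eᵢ/kT = 0, 2.3831.
Z = Σ e^(−Eᵢ/kT) = e^(−0) + e^(−2.3831) = 1.0000 + 0.092264 = 1.0923.
P₁ = e^(−E₁/kT) / Z = 0.092264/1.0923 = 0.0845.

0.0845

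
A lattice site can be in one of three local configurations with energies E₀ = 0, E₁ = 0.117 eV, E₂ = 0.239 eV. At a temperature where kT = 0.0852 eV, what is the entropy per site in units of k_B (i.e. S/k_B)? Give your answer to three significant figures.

0.667

Eᵢ/kT = 0, 1.3732, 2.8052.
Z = Σ e^(−Eᵢ/kT) = e^(−0) + e^(−1.3732) + e^(−2.8052) = 1.0000 + 0.25330 + 0.060495 = 1.3138.
⟨E⟩ = Σ EᵢPᵢ = 0.033562 eV.
S/k_B = ln Z + ⟨E⟩/kT = ln(1.3138) + 0.033562/0.0852 = 0.27292 + 0.39392 = 0.667.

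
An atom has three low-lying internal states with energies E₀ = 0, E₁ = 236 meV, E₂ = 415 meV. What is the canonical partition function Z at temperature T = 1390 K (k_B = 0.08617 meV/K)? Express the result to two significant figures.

k_BT = 0.08617 × 1390 K = 119.8 meV.
Eᵢ/kT = 0, 1.970, 3.464.
Z = Σ e^(−Eᵢ/kT) = e^(−0) + e^(−1.970) + e^(−3.464) = 1.000 + 0.1395 + 0.03130 = 1.171.

Z = 1.2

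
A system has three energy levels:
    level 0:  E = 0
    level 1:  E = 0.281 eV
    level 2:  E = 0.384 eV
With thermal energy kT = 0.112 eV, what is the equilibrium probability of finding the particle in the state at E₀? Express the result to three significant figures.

0.898

Eᵢ/kT = 0, 2.5089, 3.4286.
Z = Σ e^(−Eᵢ/kT) = e^(−0) + e^(−2.5089) + e^(−3.4286) = 1.0000 + 0.081358 + 0.032432 = 1.1138.
P₀ = e^(−E₀/kT) / Z = 1.0000/1.1138 = 0.898.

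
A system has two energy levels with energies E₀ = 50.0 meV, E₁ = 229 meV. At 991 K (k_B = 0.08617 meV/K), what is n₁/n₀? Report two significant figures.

k_BT = 0.08617 × 991 K = 85.39 meV.
n₁/n₀ = exp[−(E₁−E₀)/kT] = exp(−(179.0 meV)/(85.39 meV)) = exp(-2.096) = 0.12.

0.12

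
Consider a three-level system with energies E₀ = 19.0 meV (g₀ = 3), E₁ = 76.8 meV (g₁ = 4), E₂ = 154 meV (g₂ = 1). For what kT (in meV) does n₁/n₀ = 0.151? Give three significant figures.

n₁/n₀ = (g₁/g₀) exp[−(E₁−E₀)/kT] = 0.151.
⇒ (E₁−E₀)/kT = ln((4/3)/0.151) = ln(8.8300) = 2.1782.
kT = 57.8 meV / 2.1782 = 26.5 meV.

26.5 meV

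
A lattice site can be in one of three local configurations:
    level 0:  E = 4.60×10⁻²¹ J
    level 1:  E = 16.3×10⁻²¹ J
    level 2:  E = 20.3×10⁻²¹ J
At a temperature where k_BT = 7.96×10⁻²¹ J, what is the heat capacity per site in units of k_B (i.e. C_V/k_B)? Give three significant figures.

0.558

Eᵢ/kT = 0.57789, 2.0477, 2.5503.
Z = Σ e^(−Eᵢ/kT) = e^(−0.57789) + e^(−2.0477) + e^(−2.5503) = 0.56108 + 0.12903 + 0.078058 = 0.76817.
⟨E⟩ = 8.1606, ⟨E²⟩ = 101.96.
C_V/k_B = (⟨E²⟩ − ⟨E⟩²)/(kT)² = (101.96 − 66.595)/63.362 = 0.558.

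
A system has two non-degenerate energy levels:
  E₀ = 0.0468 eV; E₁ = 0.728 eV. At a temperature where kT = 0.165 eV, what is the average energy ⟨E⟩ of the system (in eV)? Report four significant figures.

Eᵢ/kT = 0.283636, 4.41212.
Z = Σ e^(−Eᵢ/kT) = e^(−0.283636) + e^(−4.41212) = 0.753041 + 0.0121294 = 0.765170.
⟨E⟩ = Σ Eᵢ e^(−Eᵢ/kT) / Z = (0.0468·0.753041 + 0.728·0.0121294) / 0.765170 = 0.05760 eV.

0.05760 eV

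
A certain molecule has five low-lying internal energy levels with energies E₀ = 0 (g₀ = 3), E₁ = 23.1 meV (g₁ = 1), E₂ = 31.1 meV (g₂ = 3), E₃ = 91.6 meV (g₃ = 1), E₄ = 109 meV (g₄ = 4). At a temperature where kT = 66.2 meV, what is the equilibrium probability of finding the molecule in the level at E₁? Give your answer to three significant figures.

0.107

Eᵢ/kT = 0, 0.34894, 0.46979, 1.3837, 1.6465.
Z = Σ gᵢe^(−Eᵢ/kT) = 3·e^(−0) + 1·e^(−0.34894) + 3·e^(−0.46979) + 1·e^(−1.3837) + 4·e^(−1.6465) = 3.0000 + 0.70544 + 1.8754 + 0.25065 + 0.77089 = 6.6024.
P₁ = g₁ e^(−E₁/kT) / Z = 0.70544/6.6024 = 0.107.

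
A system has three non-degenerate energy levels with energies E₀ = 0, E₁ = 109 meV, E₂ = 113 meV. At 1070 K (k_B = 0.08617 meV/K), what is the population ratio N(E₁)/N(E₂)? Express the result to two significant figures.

k_BT = 0.08617 × 1070 K = 92.20 meV.
n₁/n₂ = exp[−(E₁−E₂)/kT] = exp(−(-4 meV)/(92.20 meV)) = exp(0.04338) = 1.0.

1.0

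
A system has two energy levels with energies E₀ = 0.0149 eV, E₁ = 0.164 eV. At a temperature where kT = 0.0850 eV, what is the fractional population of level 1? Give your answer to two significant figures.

Eᵢ/kT = 0.1753, 1.929.
Z = Σ e^(−Eᵢ/kT) = e^(−0.1753) + e^(−1.929) = 0.8392 + 0.1453 = 0.9845.
P₁ = e^(−E₁/kT) / Z = 0.1453/0.9845 = 0.15.

0.15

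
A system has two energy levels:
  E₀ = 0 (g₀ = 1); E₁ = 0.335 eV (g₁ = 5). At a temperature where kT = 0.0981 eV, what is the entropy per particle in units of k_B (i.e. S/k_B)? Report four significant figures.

Eᵢ/kT = 0, 3.41488.
Z = Σ gᵢe^(−Eᵢ/kT) = 1·e^(−0) + 5·e^(−3.41488) = 1.00000 + 0.164402 = 1.16440.
⟨E⟩ = Σ EᵢPᵢ = 0.0472988 eV.
S/k_B = ln Z + ⟨E⟩/kT = ln(1.16440) + 0.0472988/0.0981 = 0.152206 + 0.482149 = 0.6344.

0.6344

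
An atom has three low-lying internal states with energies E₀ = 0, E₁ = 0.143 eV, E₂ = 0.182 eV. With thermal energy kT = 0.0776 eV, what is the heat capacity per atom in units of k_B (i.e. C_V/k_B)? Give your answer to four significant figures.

0.6794

Eᵢ/kT = 0, 1.84278, 2.34536.
Z = Σ e^(−Eᵢ/kT) = e^(−0) + e^(−1.84278) + e^(−2.34536) = 1.00000 + 0.158377 + 0.0958127 = 1.25419.
⟨E⟩ = 0.0319615 eV, ⟨E²⟩ = 0.00511274 eV².
C_V/k_B = (⟨E²⟩ − ⟨E⟩²)/(kT)² = (0.00511274 − 0.00102154)/0.00602176 = 0.6794.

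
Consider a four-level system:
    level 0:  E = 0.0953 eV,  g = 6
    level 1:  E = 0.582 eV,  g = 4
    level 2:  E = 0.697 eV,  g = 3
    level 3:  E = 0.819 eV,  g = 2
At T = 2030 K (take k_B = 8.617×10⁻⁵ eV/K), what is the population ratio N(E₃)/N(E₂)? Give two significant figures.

k_BT = 8.617×10⁻⁵ × 2030 K = 0.1749 eV.
n₃/n₂ = (g₃/g₂) exp[−(E₃−E₂)/kT] = (2/3) × exp(−(0.122 eV)/(0.1749 eV)) = (2/3) × exp(-0.6975) = 0.33.

0.33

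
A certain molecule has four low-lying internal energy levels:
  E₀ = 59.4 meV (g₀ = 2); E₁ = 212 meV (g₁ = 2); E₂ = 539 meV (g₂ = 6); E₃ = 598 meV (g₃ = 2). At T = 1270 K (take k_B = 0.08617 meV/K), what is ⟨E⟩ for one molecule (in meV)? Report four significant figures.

k_BT = 0.08617 × 1270 K = 109.436 meV.
Eᵢ/kT = 0.542783, 1.93721, 4.92525, 5.46438.
Z = Σ gᵢe^(−Eᵢ/kT) = 2·e^(−0.542783) + 2·e^(−1.93721) + 6·e^(−4.92525) + 2·e^(−5.46438) = 1.16226 + 0.288211 + 0.0435655 + 0.00846993 = 1.50251.
⟨E⟩ = Σ Eᵢ gᵢe^(−Eᵢ/kT) / Z = (59.4·1.16226 + 212·0.288211 + 539·0.0435655 + 598·0.00846993) / 1.50251 = 105.6 meV.

105.6 meV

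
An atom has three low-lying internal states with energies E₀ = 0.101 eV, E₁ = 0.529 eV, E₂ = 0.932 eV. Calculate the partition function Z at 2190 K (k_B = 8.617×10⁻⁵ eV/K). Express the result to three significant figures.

Z = 0.653

k_BT = 8.617×10⁻⁵ × 2190 K = 0.18871 eV.
Eᵢ/kT = 0.53521, 2.8032, 4.9388.
Z = Σ e^(−Eᵢ/kT) = e^(−0.53521) + e^(−2.8032) + e^(−4.9388) = 0.58555 + 0.060616 + 0.0071632 = 0.65333.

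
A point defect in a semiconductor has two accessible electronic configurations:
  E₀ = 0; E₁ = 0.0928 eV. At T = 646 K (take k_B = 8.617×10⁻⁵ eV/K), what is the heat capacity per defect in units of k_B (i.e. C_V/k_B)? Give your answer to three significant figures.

k_BT = 8.617×10⁻⁵ × 646 K = 0.055666 eV.
Eᵢ/kT = 0, 1.6671.
Z = Σ e^(−Eᵢ/kT) = e^(−0) + e^(−1.6671) = 1.0000 + 0.18879 = 1.1888.
⟨E⟩ = 0.014737 eV, ⟨E²⟩ = 0.0013676 eV².
C_V/k_B = (⟨E²⟩ − ⟨E⟩²)/(kT)² = (0.0013676 − 0.00021718)/0.0030987 = 0.371.

0.371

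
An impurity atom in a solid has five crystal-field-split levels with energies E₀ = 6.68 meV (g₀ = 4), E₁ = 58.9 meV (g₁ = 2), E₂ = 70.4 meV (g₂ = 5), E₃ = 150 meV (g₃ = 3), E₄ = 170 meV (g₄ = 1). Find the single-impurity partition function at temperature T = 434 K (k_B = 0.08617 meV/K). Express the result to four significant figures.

k_BT = 0.08617 × 434 K = 37.3978 meV.
Eᵢ/kT = 0.178620, 1.57496, 1.88246, 4.01093, 4.54572.
Z = Σ gᵢe^(−Eᵢ/kT) = 4·e^(−0.178620) + 2·e^(−1.57496) + 5·e^(−1.88246) + 3·e^(−4.01093) + 1·e^(−4.54572) = 3.34569 + 0.414032 + 0.761076 + 0.0543496 + 0.0106125 = 4.58576.

Z = 4.586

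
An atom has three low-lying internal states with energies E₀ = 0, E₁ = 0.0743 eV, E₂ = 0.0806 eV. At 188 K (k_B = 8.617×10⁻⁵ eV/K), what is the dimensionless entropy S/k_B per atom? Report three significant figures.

k_BT = 8.617×10⁻⁵ × 188 K = 0.016200 eV.
Eᵢ/kT = 0, 4.5864, 4.9753.
Z = Σ e^(−Eᵢ/kT) = e^(−0) + e^(−4.5864) + e^(−4.9753) = 1.0000 + 0.010189 + 0.0069064 = 1.0171.
⟨E⟩ = Σ EᵢPᵢ = 0.0012916 eV.
S/k_B = ln Z + ⟨E⟩/kT = ln(1.0171) + 0.0012916/0.016200 = 0.016955 + 0.079728 = 0.0967.

0.0967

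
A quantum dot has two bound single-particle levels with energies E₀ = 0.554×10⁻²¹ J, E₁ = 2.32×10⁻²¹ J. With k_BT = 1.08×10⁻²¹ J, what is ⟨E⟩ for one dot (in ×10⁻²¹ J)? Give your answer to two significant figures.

0.84 ×10⁻²¹ J

Eᵢ/kT = 0.5130, 2.148.
Z = Σ e^(−Eᵢ/kT) = e^(−0.5130) + e^(−2.148) = 0.5987 + 0.1167 = 0.7154.
⟨E⟩ = Σ Eᵢ e^(−Eᵢ/kT) / Z = (0.554·0.5987 + 2.32·0.1167) / 0.7154 = 0.84 ×10⁻²¹ J.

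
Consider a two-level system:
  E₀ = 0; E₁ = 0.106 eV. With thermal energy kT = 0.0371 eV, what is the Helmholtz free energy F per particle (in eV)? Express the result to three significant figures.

-0.00207 eV

Eᵢ/kT = 0, 2.8571.
Z = Σ e^(−Eᵢ/kT) = e^(−0) + e^(−2.8571) = 1.0000 + 0.057435 = 1.0574.
F = −kT ln Z = −0.0371 × ln(1.0574) = −0.0371 × 0.055813 = -0.00207 eV.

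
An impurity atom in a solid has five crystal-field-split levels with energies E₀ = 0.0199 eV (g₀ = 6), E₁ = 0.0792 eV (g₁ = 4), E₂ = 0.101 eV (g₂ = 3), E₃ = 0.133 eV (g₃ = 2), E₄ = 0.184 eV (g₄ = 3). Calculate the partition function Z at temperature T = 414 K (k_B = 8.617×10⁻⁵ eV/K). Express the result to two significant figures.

k_BT = 8.617×10⁻⁵ × 414 K = 0.03567 eV.
Eᵢ/kT = 0.5579, 2.220, 2.832, 3.729, 5.158.
Z = Σ gᵢe^(−Eᵢ/kT) = 6·e^(−0.5579) + 4·e^(−2.220) + 3·e^(−2.832) + 2·e^(−3.729) + 3·e^(−5.158) = 3.434 + 0.4344 + 0.1767 + 0.04803 + 0.01726 = 4.110.

Z = 4.1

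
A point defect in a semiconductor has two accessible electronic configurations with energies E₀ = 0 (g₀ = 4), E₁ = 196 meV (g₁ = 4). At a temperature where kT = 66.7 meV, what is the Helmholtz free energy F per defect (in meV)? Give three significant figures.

Eᵢ/kT = 0, 2.9385.
Z = Σ gᵢe^(−Eᵢ/kT) = 4·e^(−0) + 4·e^(−2.9385) = 4.0000 + 0.21178 = 4.2118.
F = −kT ln Z = −66.7 × ln(4.2118) = −66.7 × 1.4379 = -95.9 meV.

-95.9 meV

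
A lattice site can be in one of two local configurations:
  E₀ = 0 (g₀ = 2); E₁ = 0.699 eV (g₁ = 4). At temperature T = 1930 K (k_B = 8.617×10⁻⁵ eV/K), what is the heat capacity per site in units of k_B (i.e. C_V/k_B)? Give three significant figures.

0.498

k_BT = 8.617×10⁻⁵ × 1930 K = 0.16631 eV.
Eᵢ/kT = 0, 4.2030.
Z = Σ gᵢe^(−Eᵢ/kT) = 2·e^(−0) + 4·e^(−4.2030) = 2.0000 + 0.059803 = 2.0598.
⟨E⟩ = 0.020294 eV, ⟨E²⟩ = 0.014186 eV².
C_V/k_B = (⟨E²⟩ − ⟨E⟩²)/(kT)² = (0.014186 − 0.00041185)/0.027659 = 0.498.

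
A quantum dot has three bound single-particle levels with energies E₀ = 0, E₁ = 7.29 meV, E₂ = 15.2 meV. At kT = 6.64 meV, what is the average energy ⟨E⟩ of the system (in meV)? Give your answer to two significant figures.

2.8 meV

Eᵢ/kT = 0, 1.098, 2.289.
Z = Σ e^(−Eᵢ/kT) = e^(−0) + e^(−1.098) + e^(−2.289) = 1.000 + 0.3335 + 0.1014 = 1.435.
⟨E⟩ = Σ Eᵢ e^(−Eᵢ/kT) / Z = (0·1.000 + 7.29·0.3335 + 15.2·0.1014) / 1.435 = 2.8 meV.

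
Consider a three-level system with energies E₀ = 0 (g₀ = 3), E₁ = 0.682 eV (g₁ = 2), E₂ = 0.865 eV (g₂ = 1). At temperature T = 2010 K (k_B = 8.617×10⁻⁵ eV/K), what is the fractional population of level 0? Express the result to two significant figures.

0.98

k_BT = 8.617×10⁻⁵ × 2010 K = 0.1732 eV.
Eᵢ/kT = 0, 3.938, 4.994.
Z = Σ gᵢe^(−Eᵢ/kT) = 3·e^(−0) + 2·e^(−3.938) + 1·e^(−4.994) = 3.000 + 0.03897 + 0.006778 = 3.046.
P₀ = g₀ e^(−E₀/kT) / Z = 3.000/3.046 = 0.98.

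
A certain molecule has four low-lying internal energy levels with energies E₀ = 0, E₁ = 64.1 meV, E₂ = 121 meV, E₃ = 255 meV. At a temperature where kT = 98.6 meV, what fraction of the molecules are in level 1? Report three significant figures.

0.276

Eᵢ/kT = 0, 0.65010, 1.2272, 2.5862.
Z = Σ e^(−Eᵢ/kT) = e^(−0) + e^(−0.65010) + e^(−1.2272) + e^(−2.5862) = 1.0000 + 0.52199 + 0.29311 + 0.075306 = 1.8904.
P₁ = e^(−E₁/kT) / Z = 0.52199/1.8904 = 0.276.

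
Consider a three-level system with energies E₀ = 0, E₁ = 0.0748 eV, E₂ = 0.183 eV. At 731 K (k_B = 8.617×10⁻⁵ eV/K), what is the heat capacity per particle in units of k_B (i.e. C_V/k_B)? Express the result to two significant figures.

k_BT = 8.617×10⁻⁵ × 731 K = 0.06299 eV.
Eᵢ/kT = 0, 1.187, 2.905.
Z = Σ e^(−Eᵢ/kT) = e^(−0) + e^(−1.187) + e^(−2.905) = 1.000 + 0.3051 + 0.05475 = 1.360.
⟨E⟩ = 0.02415 eV, ⟨E²⟩ = 0.002603 eV².
C_V/k_B = (⟨E²⟩ − ⟨E⟩²)/(kT)² = (0.002603 − 0.0005832)/0.003968 = 0.51.

0.51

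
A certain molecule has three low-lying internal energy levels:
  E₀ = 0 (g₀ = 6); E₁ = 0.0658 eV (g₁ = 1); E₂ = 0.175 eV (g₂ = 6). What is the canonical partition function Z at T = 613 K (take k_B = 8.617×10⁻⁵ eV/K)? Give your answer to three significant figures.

Z = 6.51

k_BT = 8.617×10⁻⁵ × 613 K = 0.052822 eV.
Eᵢ/kT = 0, 1.2457, 3.3130.
Z = Σ gᵢe^(−Eᵢ/kT) = 6·e^(−0) + 1·e^(−1.2457) + 6·e^(−3.3130) = 6.0000 + 0.28774 + 0.21844 = 6.5062.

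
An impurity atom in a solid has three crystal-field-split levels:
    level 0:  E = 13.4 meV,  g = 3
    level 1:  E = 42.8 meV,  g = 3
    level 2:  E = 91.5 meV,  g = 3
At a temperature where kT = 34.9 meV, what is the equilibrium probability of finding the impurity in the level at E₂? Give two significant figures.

Eᵢ/kT = 0.3840, 1.226, 2.622.
Z = Σ gᵢe^(−Eᵢ/kT) = 3·e^(−0.3840) + 3·e^(−1.226) + 3·e^(−2.622) = 2.043 + 0.8804 + 0.2180 = 3.141.
P₂ = g₂ e^(−E₂/kT) / Z = 0.2180/3.141 = 0.069.

0.069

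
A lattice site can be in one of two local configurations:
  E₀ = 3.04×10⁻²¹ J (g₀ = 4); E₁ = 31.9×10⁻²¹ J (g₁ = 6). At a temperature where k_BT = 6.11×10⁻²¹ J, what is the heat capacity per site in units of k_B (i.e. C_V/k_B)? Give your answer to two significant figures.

0.29

Eᵢ/kT = 0.4975, 5.221.
Z = Σ gᵢe^(−Eᵢ/kT) = 4·e^(−0.4975) + 6·e^(−5.221) = 2.432 + 0.03241 = 2.464.
⟨E⟩ = 3.420, ⟨E²⟩ = 22.51.
C_V/k_B = (⟨E²⟩ − ⟨E⟩²)/(kT)² = (22.51 − 11.70)/37.33 = 0.29.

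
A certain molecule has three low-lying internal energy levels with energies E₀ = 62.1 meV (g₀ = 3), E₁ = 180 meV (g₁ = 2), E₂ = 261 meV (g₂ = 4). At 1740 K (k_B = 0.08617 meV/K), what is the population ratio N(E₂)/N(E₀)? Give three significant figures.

0.354

k_BT = 0.08617 × 1740 K = 149.94 meV.
n₂/n₀ = (g₂/g₀) exp[−(E₂−E₀)/kT] = (4/3) × exp(−(198.9 meV)/(149.94 meV)) = (4/3) × exp(-1.3265) = 0.354.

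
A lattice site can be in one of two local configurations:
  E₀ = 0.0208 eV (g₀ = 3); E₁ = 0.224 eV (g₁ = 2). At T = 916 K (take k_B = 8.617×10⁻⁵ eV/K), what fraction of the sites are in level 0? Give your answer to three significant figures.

0.952

k_BT = 8.617×10⁻⁵ × 916 K = 0.078932 eV.
Eᵢ/kT = 0.26352, 2.8379.
Z = Σ gᵢe^(−Eᵢ/kT) = 3·e^(−0.26352) + 2·e^(−2.8379) = 2.3050 + 0.11710 = 2.4221.
P₀ = g₀ e^(−E₀/kT) / Z = 2.3050/2.4221 = 0.952.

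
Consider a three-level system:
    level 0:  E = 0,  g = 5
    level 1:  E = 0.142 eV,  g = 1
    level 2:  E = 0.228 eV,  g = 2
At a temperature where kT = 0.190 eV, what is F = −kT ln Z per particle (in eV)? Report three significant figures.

-0.343 eV

Eᵢ/kT = 0, 0.74737, 1.2000.
Z = Σ gᵢe^(−Eᵢ/kT) = 5·e^(−0) + 1·e^(−0.74737) + 2·e^(−1.2000) = 5.0000 + 0.47361 + 0.60239 = 6.0760.
F = −kT ln Z = −0.190 × ln(6.0760) = −0.190 × 1.8043 = -0.343 eV.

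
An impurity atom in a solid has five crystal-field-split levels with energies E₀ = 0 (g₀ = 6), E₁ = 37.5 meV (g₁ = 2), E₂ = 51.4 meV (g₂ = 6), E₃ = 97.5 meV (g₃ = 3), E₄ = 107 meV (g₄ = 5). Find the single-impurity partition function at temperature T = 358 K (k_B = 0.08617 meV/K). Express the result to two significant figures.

k_BT = 0.08617 × 358 K = 30.85 meV.
Eᵢ/kT = 0, 1.216, 1.666, 3.160, 3.468.
Z = Σ gᵢe^(−Eᵢ/kT) = 6·e^(−0) + 2·e^(−1.216) + 6·e^(−1.666) + 3·e^(−3.160) + 5·e^(−3.468) = 6.000 + 0.5928 + 1.134 + 0.1273 + 0.1559 = 8.010.

Z = 8.0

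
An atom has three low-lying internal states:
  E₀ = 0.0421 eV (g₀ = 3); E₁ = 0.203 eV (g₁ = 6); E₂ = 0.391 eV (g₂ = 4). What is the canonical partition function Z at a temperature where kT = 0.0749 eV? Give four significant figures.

Eᵢ/kT = 0.562083, 2.71028, 5.22029.
Z = Σ gᵢe^(−Eᵢ/kT) = 3·e^(−0.562083) + 6·e^(−2.71028) + 4·e^(−5.22029) = 1.71006 + 0.399109 + 0.0216230 = 2.13079.

Z = 2.131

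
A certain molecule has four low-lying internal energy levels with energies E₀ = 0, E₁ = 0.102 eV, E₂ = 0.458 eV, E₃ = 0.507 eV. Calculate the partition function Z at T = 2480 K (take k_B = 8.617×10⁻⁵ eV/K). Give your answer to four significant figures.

k_BT = 8.617×10⁻⁵ × 2480 K = 0.213702 eV.
Eᵢ/kT = 0, 0.477300, 2.14317, 2.37246.
Z = Σ e^(−Eᵢ/kT) = e^(−0) + e^(−0.477300) + e^(−2.14317) + e^(−2.37246) = 1.00000 + 0.620456 + 0.117282 + 0.0932510 = 1.83099.

Z = 1.831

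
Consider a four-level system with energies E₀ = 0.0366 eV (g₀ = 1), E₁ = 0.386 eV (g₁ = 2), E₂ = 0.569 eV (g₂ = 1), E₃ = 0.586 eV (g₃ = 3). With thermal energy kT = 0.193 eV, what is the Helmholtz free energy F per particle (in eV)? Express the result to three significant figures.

-0.0498 eV

Eᵢ/kT = 0.18964, 2.0000, 2.9482, 3.0363.
Z = Σ gᵢe^(−Eᵢ/kT) = 1·e^(−0.18964) + 2·e^(−2.0000) + 1·e^(−2.9482) + 3·e^(−3.0363) = 0.82726 + 0.27067 + 0.052434 + 0.14404 = 1.2944.
F = −kT ln Z = −0.193 × ln(1.2944) = −0.193 × 0.25805 = -0.0498 eV.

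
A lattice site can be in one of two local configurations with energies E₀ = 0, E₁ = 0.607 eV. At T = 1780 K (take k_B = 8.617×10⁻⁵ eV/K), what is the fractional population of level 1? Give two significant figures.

k_BT = 8.617×10⁻⁵ × 1780 K = 0.1534 eV.
Eᵢ/kT = 0, 3.957.
Z = Σ e^(−Eᵢ/kT) = e^(−0) + e^(−3.957) = 1.000 + 0.01912 = 1.019.
P₁ = e^(−E₁/kT) / Z = 0.01912/1.019 = 0.019.

0.019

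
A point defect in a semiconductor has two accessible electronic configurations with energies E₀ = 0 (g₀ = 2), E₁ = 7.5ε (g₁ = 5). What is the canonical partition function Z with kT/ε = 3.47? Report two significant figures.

Z = 2.6

Eᵢ/kT = 0, 2.161.
Z = Σ gᵢe^(−Eᵢ/kT) = 2·e^(−0) + 5·e^(−2.161) = 2.000 + 0.5760 = 2.576.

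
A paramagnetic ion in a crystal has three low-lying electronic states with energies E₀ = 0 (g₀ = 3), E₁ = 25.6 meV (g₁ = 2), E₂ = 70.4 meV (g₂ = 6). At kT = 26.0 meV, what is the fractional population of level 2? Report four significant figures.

Eᵢ/kT = 0, 0.984615, 2.70769.
Z = Σ gᵢe^(−Eᵢ/kT) = 3·e^(−0) + 2·e^(−0.984615) + 6·e^(−2.70769) = 3.00000 + 0.747166 + 0.400144 = 4.14731.
P₂ = g₂ e^(−E₂/kT) / Z = 0.400144/4.14731 = 0.09648.

0.09648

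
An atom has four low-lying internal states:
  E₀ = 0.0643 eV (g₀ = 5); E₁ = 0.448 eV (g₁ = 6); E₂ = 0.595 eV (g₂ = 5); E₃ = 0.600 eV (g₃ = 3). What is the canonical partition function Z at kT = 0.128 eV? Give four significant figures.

Z = 3.282

Eᵢ/kT = 0.502344, 3.50000, 4.64844, 4.68750.
Z = Σ gᵢe^(−Eᵢ/kT) = 5·e^(−0.502344) + 6·e^(−3.50000) + 5·e^(−4.64844) + 3·e^(−4.68750) = 3.02555 + 0.181184 + 0.0478826 + 0.0276290 = 3.28225.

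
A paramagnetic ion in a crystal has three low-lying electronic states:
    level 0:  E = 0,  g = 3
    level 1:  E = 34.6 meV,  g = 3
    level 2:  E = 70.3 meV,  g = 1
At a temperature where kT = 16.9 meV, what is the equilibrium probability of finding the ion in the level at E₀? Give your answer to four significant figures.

Eᵢ/kT = 0, 2.04734, 4.15976.
Z = Σ gᵢe^(−Eᵢ/kT) = 3·e^(−0) + 3·e^(−2.04734) + 1·e^(−4.15976) = 3.00000 + 0.387233 + 0.0156113 = 3.40284.
P₀ = g₀ e^(−E₀/kT) / Z = 3.00000/3.40284 = 0.8816.

0.8816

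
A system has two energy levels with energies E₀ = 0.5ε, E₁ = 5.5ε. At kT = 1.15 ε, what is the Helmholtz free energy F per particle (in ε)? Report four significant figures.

0.4852 ε

Eᵢ/kT = 0.434783, 4.78261.
Z = Σ e^(−Eᵢ/kT) = e^(−0.434783) + e^(−4.78261) = 0.647405 + 0.00837411 = 0.655779.
F = −kT ln Z = −1.15 × ln(0.655779) = −1.15 × -0.421931 = 0.4852 ε.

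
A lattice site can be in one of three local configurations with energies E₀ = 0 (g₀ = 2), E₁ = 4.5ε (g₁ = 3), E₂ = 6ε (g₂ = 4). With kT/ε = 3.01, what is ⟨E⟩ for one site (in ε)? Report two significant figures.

2.0 ε

Eᵢ/kT = 0, 1.495, 1.993.
Z = Σ gᵢe^(−Eᵢ/kT) = 2·e^(−0) + 3·e^(−1.495) + 4·e^(−1.993) = 2.000 + 0.6727 + 0.5451 = 3.218.
⟨E⟩ = Σ Eᵢ gᵢe^(−Eᵢ/kT) / Z = (0·2.000 + 4.5·0.6727 + 6·0.5451) / 3.218 = 2.0 ε.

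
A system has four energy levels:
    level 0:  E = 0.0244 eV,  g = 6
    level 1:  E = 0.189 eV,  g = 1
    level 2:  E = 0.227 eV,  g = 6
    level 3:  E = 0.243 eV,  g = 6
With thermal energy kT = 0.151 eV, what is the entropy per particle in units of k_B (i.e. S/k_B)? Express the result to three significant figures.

Eᵢ/kT = 0.16159, 1.2517, 1.5033, 1.6093.
Z = Σ gᵢe^(−Eᵢ/kT) = 6·e^(−0.16159) + 1·e^(−1.2517) + 6·e^(−1.5033) + 6·e^(−1.6093) = 5.1047 + 0.28602 + 1.3344 + 1.2002 = 7.9253.
⟨E⟩ = Σ EᵢPᵢ = 0.097557 eV.
S/k_B = ln Z + ⟨E⟩/kT = ln(7.9253) + 0.097557/0.151 = 2.0701 + 0.64607 = 2.72.

2.72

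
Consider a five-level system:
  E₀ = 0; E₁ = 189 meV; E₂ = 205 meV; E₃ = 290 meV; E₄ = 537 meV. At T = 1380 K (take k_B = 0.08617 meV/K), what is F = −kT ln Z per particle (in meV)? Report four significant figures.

k_BT = 0.08617 × 1380 K = 118.915 meV.
Eᵢ/kT = 0, 1.58937, 1.72392, 2.43872, 4.51583.
Z = Σ e^(−Eᵢ/kT) = e^(−0) + e^(−1.58937) + e^(−1.72392) + e^(−2.43872) + e^(−4.51583) = 1.00000 + 0.204054 + 0.178366 + 0.0872725 + 0.0109345 = 1.48063.
F = −kT ln Z = −118.915 × ln(1.48063) = −118.915 × 0.392468 = -46.67 meV.

-46.67 meV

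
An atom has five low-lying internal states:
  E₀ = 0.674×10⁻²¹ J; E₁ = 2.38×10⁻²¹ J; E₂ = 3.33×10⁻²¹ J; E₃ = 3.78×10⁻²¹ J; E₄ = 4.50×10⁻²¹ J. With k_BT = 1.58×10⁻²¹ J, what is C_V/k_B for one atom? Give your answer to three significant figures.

0.686

Eᵢ/kT = 0.42658, 1.5063, 2.1076, 2.3924, 2.8481.
Z = Σ e^(−Eᵢ/kT) = e^(−0.42658) + e^(−1.5063) + e^(−2.1076) + e^(−2.3924) + e^(−2.8481) = 0.65274 + 0.22173 + 0.12153 + 0.091410 + 0.057954 = 1.1454.
⟨E⟩ = 1.7275, ⟨E²⟩ = 4.6969.
C_V/k_B = (⟨E²⟩ − ⟨E⟩²)/(kT)² = (4.6969 − 2.9843)/2.4964 = 0.686.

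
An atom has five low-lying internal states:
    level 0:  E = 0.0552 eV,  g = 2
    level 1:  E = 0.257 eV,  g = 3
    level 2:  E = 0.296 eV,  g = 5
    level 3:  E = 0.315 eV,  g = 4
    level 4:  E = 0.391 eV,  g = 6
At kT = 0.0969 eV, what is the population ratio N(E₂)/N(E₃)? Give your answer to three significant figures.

n₂/n₃ = (g₂/g₃) exp[−(E₂−E₃)/kT] = (5/4) × exp(−(-0.019 eV)/(0.0969 eV)) = (5/4) × exp(0.19608) = 1.52.

1.52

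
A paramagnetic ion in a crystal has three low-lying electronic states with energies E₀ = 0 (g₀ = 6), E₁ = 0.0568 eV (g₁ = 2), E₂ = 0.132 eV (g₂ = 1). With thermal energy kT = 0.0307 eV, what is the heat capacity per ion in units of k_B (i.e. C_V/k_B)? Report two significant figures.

Eᵢ/kT = 0, 1.850, 4.300.
Z = Σ gᵢe^(−Eᵢ/kT) = 6·e^(−0) + 2·e^(−1.850) + 1·e^(−4.300) = 6.000 + 0.3145 + 0.01357 = 6.328.
⟨E⟩ = 0.003106 eV, ⟨E²⟩ = 0.0001977 eV².
C_V/k_B = (⟨E²⟩ − ⟨E⟩²)/(kT)² = (0.0001977 − 0.000009647)/0.0009425 = 0.20.

0.20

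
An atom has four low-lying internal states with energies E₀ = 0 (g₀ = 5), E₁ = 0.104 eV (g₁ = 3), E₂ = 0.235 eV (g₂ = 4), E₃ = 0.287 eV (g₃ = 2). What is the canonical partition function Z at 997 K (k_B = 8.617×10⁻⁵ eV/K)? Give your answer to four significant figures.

Z = 6.224

k_BT = 8.617×10⁻⁵ × 997 K = 0.0859115 eV.
Eᵢ/kT = 0, 1.21055, 2.73537, 3.34065.
Z = Σ gᵢe^(−Eᵢ/kT) = 5·e^(−0) + 3·e^(−1.21055) + 4·e^(−2.73537) + 2·e^(−3.34065) = 5.00000 + 0.894100 + 0.259480 + 0.0708279 = 6.22441.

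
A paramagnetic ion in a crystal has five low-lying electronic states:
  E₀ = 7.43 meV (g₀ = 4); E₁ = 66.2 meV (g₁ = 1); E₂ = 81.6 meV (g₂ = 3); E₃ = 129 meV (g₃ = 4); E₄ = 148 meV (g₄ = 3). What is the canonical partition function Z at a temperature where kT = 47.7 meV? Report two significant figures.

Z = 4.6

Eᵢ/kT = 0.1558, 1.388, 1.711, 2.704, 3.103.
Z = Σ gᵢe^(−Eᵢ/kT) = 4·e^(−0.1558) + 1·e^(−1.388) + 3·e^(−1.711) + 4·e^(−2.704) + 3·e^(−3.103) = 3.423 + 0.2496 + 0.5421 + 0.2677 + 0.1347 = 4.617.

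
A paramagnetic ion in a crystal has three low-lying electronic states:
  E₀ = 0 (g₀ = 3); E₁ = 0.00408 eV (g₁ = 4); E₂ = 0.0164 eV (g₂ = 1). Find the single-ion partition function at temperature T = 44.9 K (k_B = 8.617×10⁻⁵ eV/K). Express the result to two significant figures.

Z = 4.4

k_BT = 8.617×10⁻⁵ × 44.9 K = 0.003869 eV.
Eᵢ/kT = 0, 1.055, 4.239.
Z = Σ gᵢe^(−Eᵢ/kT) = 3·e^(−0) + 4·e^(−1.055) + 1·e^(−4.239) = 3.000 + 1.393 + 0.01442 = 4.407.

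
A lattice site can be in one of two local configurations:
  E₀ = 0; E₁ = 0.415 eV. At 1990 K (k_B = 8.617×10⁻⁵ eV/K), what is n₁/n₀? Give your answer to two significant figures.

0.089

k_BT = 8.617×10⁻⁵ × 1990 K = 0.1715 eV.
n₁/n₀ = exp[−(E₁−E₀)/kT] = exp(−(0.415 eV)/(0.1715 eV)) = exp(-2.420) = 0.089.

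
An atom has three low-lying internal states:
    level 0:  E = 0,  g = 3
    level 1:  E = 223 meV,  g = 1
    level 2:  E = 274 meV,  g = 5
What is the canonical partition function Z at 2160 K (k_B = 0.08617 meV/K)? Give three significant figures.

k_BT = 0.08617 × 2160 K = 186.13 meV.
Eᵢ/kT = 0, 1.1981, 1.4721.
Z = Σ gᵢe^(−Eᵢ/kT) = 3·e^(−0) + 1·e^(−1.1981) + 5·e^(−1.4721) = 3.0000 + 0.30177 + 1.1472 = 4.4490.

Z = 4.45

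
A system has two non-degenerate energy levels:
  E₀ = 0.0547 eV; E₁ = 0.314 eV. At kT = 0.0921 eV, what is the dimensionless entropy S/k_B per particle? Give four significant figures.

Eᵢ/kT = 0.593920, 3.40934.
Z = Σ e^(−Eᵢ/kT) = e^(−0.593920) + e^(−3.40934) = 0.552159 + 0.0330630 = 0.585222.
⟨E⟩ = Σ EᵢPᵢ = 0.0693495 eV.
S/k_B = ln Z + ⟨E⟩/kT = ln(0.585222) + 0.0693495/0.0921 = -0.535764 + 0.752980 = 0.2172.

0.2172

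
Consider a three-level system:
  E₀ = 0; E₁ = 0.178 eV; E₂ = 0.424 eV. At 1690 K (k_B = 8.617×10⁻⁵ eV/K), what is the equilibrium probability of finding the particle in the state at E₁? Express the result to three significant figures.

k_BT = 8.617×10⁻⁵ × 1690 K = 0.14563 eV.
Eᵢ/kT = 0, 1.2223, 2.9115.
Z = Σ e^(−Eᵢ/kT) = e^(−0) + e^(−1.2223) + e^(−2.9115) = 1.0000 + 0.29455 + 0.054394 = 1.3489.
P₁ = e^(−E₁/kT) / Z = 0.29455/1.3489 = 0.218.

0.218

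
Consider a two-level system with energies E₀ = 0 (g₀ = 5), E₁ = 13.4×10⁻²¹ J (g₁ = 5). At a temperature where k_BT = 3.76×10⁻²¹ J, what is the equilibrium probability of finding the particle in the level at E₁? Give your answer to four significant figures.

0.02755

Eᵢ/kT = 0, 3.56383.
Z = Σ gᵢe^(−Eᵢ/kT) = 5·e^(−0) + 5·e^(−3.56383) = 5.00000 + 0.141651 = 5.14165.
P₁ = g₁ e^(−E₁/kT) / Z = 0.141651/5.14165 = 0.02755.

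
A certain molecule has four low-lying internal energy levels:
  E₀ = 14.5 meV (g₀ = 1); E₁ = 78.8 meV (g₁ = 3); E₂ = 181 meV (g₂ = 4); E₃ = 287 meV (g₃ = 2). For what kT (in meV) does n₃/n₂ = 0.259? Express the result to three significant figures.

161 meV

n₃/n₂ = (g₃/g₂) exp[−(E₃−E₂)/kT] = 0.259.
⇒ (E₃−E₂)/kT = ln((2/4)/0.259) = ln(1.9305) = 0.65778.
kT = 106 meV / 0.65778 = 161 meV.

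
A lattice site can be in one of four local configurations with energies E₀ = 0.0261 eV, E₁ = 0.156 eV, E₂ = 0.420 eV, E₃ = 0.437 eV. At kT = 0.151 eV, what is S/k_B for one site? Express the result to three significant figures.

Eᵢ/kT = 0.17285, 1.0331, 2.7815, 2.8940.
Z = Σ e^(−Eᵢ/kT) = e^(−0.17285) + e^(−1.0331) + e^(−2.7815) + e^(−2.8940) = 0.84126 + 0.35590 + 0.061946 + 0.055354 = 1.3145.
⟨E⟩ = Σ EᵢPᵢ = 0.097135 eV.
S/k_B = ln Z + ⟨E⟩/kT = ln(1.3145) + 0.097135/0.151 = 0.27346 + 0.64328 = 0.917.

0.917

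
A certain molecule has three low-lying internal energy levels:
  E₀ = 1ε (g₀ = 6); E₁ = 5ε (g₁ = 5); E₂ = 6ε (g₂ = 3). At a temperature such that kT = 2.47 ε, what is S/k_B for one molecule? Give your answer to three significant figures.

2.33

Eᵢ/kT = 0.40486, 2.0243, 2.4291.
Z = Σ gᵢe^(−Eᵢ/kT) = 6·e^(−0.40486) + 5·e^(−2.0243) + 3·e^(−2.4291) = 4.0024 + 0.66043 + 0.26435 = 4.9272.
⟨E⟩ = Σ EᵢPᵢ = 1.8044 ε.
S/k_B = ln Z + ⟨E⟩/kT = ln(4.9272) + 1.8044/2.47 = 1.5948 + 0.73053 = 2.33.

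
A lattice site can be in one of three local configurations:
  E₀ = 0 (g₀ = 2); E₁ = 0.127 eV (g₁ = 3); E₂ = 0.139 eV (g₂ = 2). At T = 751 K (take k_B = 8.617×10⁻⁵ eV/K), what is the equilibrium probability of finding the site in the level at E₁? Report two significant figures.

0.16

k_BT = 8.617×10⁻⁵ × 751 K = 0.06471 eV.
Eᵢ/kT = 0, 1.963, 2.148.
Z = Σ gᵢe^(−Eᵢ/kT) = 2·e^(−0) + 3·e^(−1.963) + 2·e^(−2.148) = 2.000 + 0.4213 + 0.2334 = 2.655.
P₁ = g₁ e^(−E₁/kT) / Z = 0.4213/2.655 = 0.16.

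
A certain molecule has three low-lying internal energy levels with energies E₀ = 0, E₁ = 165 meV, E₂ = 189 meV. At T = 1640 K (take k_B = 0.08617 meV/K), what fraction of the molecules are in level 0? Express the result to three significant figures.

0.635

k_BT = 0.08617 × 1640 K = 141.32 meV.
Eᵢ/kT = 0, 1.1676, 1.3374.
Z = Σ e^(−Eᵢ/kT) = e^(−0) + e^(−1.1676) + e^(−1.3374) = 1.0000 + 0.31111 + 0.26253 = 1.5736.
P₀ = e^(−E₀/kT) / Z = 1.0000/1.5736 = 0.635.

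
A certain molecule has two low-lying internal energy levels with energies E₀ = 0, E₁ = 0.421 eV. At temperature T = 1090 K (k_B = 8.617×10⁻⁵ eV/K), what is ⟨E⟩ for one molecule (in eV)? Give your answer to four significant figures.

k_BT = 8.617×10⁻⁵ × 1090 K = 0.0939253 eV.
Eᵢ/kT = 0, 4.48229.
Z = Σ e^(−Eᵢ/kT) = e^(−0) + e^(−4.48229) = 1.00000 + 0.0113075 = 1.01131.
⟨E⟩ = Σ Eᵢ e^(−Eᵢ/kT) / Z = (0·1.00000 + 0.421·0.0113075) / 1.01131 = 0.004707 eV.

0.004707 eV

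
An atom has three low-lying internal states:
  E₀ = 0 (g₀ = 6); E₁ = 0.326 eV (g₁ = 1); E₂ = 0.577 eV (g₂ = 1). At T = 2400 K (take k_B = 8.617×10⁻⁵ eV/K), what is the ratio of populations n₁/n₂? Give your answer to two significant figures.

3.4

k_BT = 8.617×10⁻⁵ × 2400 K = 0.2068 eV.
n₁/n₂ = (g₁/g₂) exp[−(E₁−E₂)/kT] = (1/1) × exp(−(-0.251 eV)/(0.2068 eV)) = (1/1) × exp(1.214) = 3.4.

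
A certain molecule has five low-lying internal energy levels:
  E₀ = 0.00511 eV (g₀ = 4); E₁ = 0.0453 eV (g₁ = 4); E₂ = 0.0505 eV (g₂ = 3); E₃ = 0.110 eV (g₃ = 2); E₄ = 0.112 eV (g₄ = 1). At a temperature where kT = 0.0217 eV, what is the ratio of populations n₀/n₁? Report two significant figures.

n₀/n₁ = (g₀/g₁) exp[−(E₀−E₁)/kT] = (4/4) × exp(−(-0.04019 eV)/(0.0217 eV)) = (4/4) × exp(1.852) = 6.4.

6.4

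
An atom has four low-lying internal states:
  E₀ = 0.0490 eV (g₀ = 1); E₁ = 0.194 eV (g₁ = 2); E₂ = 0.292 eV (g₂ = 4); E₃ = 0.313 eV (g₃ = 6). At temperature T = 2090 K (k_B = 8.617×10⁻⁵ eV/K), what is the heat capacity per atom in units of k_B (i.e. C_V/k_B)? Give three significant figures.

0.337

k_BT = 8.617×10⁻⁵ × 2090 K = 0.18010 eV.
Eᵢ/kT = 0.27207, 1.0772, 1.6213, 1.7379.
Z = Σ gᵢe^(−Eᵢ/kT) = 1·e^(−0.27207) + 2·e^(−1.0772) + 4·e^(−1.6213) + 6·e^(−1.7379) = 0.76180 + 0.68110 + 0.79057 + 1.0553 = 3.2888.
⟨E⟩ = 0.22215 eV, ⟨E²⟩ = 0.060282 eV².
C_V/k_B = (⟨E²⟩ − ⟨E⟩²)/(kT)² = (0.060282 − 0.049351)/0.032436 = 0.337.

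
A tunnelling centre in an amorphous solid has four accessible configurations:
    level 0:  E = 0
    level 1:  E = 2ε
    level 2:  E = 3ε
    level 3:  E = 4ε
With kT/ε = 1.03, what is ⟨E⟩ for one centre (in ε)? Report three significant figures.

Eᵢ/kT = 0, 1.9417, 2.9126, 3.8835.
Z = Σ e^(−Eᵢ/kT) = e^(−0) + e^(−1.9417) + e^(−2.9126) + e^(−3.8835) = 1.0000 + 0.14346 + 0.054334 + 0.020579 = 1.2184.
⟨E⟩ = Σ Eᵢ e^(−Eᵢ/kT) / Z = (0·1.0000 + 2·0.14346 + 3·0.054334 + 4·0.020579) / 1.2184 = 0.437 ε.

0.437 ε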